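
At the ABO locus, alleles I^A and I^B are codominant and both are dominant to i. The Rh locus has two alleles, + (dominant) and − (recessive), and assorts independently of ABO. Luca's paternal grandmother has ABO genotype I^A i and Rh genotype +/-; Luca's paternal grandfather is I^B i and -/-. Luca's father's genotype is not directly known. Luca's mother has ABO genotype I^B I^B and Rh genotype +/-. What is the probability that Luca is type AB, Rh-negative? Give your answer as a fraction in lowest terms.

Luca's father's ABO genotype from I^A i × I^B i: 1/4 I^A I^B, 1/4 I^A i, 1/4 I^B i, 1/4 i i.
Crossing each possibility with the mother I^B I^B and summing P(type AB): 1/4·1/2 + 1/4·1/2 + 1/4·0 + 1/4·0 = 1/4.
Similarly for Rh via the father's Rh distribution: P(Rh-) = 3/8.
Independent loci: 1/4 × 3/8 = 3/32.

3/32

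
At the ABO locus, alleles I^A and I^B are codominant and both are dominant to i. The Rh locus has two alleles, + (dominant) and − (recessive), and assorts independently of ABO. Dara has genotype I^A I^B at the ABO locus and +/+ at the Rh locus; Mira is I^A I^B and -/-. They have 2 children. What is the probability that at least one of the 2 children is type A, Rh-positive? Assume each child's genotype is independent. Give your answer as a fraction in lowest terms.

7/16

ABO cross I^A I^B × I^A I^B → 1/4 A, 1/4 B, 1/2 AB.
Rh cross +/+ × -/- → 1 Rh+; so P(type A, Rh-positive) = 1/4 × 1 = 1/4 per child.
P(none) = (3/4)^2 = 9/16; P(at least one) = 1 − 9/16 = 7/16.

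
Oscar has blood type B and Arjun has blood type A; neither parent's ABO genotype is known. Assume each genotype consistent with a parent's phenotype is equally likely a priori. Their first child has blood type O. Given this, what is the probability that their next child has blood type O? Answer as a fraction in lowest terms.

1/4

Possible genotypes: Oscar ∈ {I^B I^B, I^B i}; Arjun ∈ {I^A I^A, I^A i}.
Weight each parental genotype pair by prior × P(type-O child):
  I^B i × I^A i: posterior weight 1; P(next child type O) = 1/4.
Weighted sum = 1/4.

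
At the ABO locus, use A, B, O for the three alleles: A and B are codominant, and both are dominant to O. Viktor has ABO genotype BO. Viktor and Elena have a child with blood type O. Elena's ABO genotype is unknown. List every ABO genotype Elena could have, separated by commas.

AO, BO, OO

For each candidate genotype of Elena, check whether crossing it with BO can produce every observed child phenotype.
  AA → possible child types {A, AB} ✗
  AB → possible child types {A, B, AB} ✗
  AO → possible child types {O, A, B, AB} ✓
  BB → possible child types {B} ✗
  BO → possible child types {O, B} ✓
  OO → possible child types {O, B} ✓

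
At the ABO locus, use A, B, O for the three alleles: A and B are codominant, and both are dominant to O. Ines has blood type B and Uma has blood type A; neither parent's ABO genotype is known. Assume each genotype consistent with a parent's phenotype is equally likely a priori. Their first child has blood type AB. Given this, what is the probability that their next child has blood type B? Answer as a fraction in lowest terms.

5/36

Possible genotypes: Ines ∈ {BB, BO}; Uma ∈ {AA, AO}.
Weight each parental genotype pair by prior × P(type-AB child):
  BB × AA: posterior weight 4/9; P(next child type B) = 0.
  BB × AO: posterior weight 2/9; P(next child type B) = 1/2.
  BO × AA: posterior weight 2/9; P(next child type B) = 0.
  BO × AO: posterior weight 1/9; P(next child type B) = 1/4.
Weighted sum = 5/36.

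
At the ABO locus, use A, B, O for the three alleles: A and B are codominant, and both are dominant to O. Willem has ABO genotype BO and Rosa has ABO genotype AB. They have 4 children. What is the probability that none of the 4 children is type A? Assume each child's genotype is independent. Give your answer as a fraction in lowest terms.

ABO cross BO × AB → 1/4 A, 1/2 B, 1/4 AB.
So P(type A) = 1/4 per child.
P(not type A) = 3/4 for one child; (3/4)^4 = 81/256.

81/256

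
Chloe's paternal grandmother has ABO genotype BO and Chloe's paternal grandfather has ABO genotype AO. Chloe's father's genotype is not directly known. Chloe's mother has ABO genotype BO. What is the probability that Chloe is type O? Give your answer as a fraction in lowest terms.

Chloe's father's ABO genotype from BO × AO: 1/4 AB, 1/4 AO, 1/4 BO, 1/4 OO.
Crossing each possibility with the mother BO and summing P(type O): 1/4·0 + 1/4·1/4 + 1/4·1/4 + 1/4·1/2 = 1/4.

1/4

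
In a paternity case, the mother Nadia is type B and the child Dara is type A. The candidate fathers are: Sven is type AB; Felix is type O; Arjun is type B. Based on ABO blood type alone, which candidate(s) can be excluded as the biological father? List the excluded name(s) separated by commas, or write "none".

A candidate is excluded only if no genotype consistent with his phenotype could produce a type A child with a type B mother.
Felix (type O): no genotype consistent with that phenotype can produce a type-A child with a type-B mother.
Arjun (type B): no genotype consistent with that phenotype can produce a type-A child with a type-B mother.

Felix, Arjun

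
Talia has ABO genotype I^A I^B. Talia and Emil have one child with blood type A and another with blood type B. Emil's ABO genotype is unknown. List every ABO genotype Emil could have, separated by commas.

For each candidate genotype of Emil, check whether crossing it with I^A I^B can produce every observed child phenotype.
  I^A I^A → possible child types {A, AB} ✗
  I^A I^B → possible child types {A, B, AB} ✓
  I^A i → possible child types {A, B, AB} ✓
  I^B I^B → possible child types {B, AB} ✗
  I^B i → possible child types {A, B, AB} ✓
  i i → possible child types {A, B} ✓

I^A I^B, I^A i, I^B i, i i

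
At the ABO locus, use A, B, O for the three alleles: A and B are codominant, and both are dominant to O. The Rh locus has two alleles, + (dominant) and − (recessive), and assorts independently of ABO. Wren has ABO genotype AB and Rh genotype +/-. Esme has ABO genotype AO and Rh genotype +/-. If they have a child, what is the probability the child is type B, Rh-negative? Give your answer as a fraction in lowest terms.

ABO cross AB × AO → offspring phenotypes: 1/2 A, 1/4 B, 1/4 AB.
Rh cross +/- × +/- → 3/4 Rh+, 1/4 Rh-.
Independent loci: P(type B, Rh-negative) = 1/4 × 1/4 = 1/16.

1/16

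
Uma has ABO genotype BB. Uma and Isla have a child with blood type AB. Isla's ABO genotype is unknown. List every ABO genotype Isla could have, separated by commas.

AA, AB, AO

For each candidate genotype of Isla, check whether crossing it with BB can produce every observed child phenotype.
  AA → possible child types {AB} ✓
  AB → possible child types {B, AB} ✓
  AO → possible child types {B, AB} ✓
  BB → possible child types {B} ✗
  BO → possible child types {B} ✗
  OO → possible child types {B} ✗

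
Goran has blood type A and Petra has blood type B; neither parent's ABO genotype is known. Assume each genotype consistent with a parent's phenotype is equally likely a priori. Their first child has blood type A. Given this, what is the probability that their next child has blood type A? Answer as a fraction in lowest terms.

5/12

Possible genotypes: Goran ∈ {AA, AO}; Petra ∈ {BB, BO}.
Weight each parental genotype pair by prior × P(type-A child):
  AA × BO: posterior weight 2/3; P(next child type A) = 1/2.
  AO × BO: posterior weight 1/3; P(next child type A) = 1/4.
Weighted sum = 5/12.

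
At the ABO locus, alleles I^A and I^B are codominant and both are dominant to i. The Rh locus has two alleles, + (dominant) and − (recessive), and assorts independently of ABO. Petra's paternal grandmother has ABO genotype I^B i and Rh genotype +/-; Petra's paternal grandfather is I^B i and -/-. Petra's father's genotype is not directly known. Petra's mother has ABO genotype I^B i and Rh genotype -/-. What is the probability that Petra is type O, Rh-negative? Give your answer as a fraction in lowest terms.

Petra's father's ABO genotype from I^B i × I^B i: 1/4 I^B I^B, 1/2 I^B i, 1/4 i i.
Crossing each possibility with the mother I^B i and summing P(type O): 1/4·0 + 1/2·1/4 + 1/4·1/2 = 1/4.
Similarly for Rh via the father's Rh distribution: P(Rh-) = 3/4.
Independent loci: 1/4 × 3/4 = 3/16.

3/16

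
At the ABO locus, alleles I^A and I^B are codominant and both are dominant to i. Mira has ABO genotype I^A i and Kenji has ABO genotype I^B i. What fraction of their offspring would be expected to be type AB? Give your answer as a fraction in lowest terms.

1/4

ABO cross I^A i × I^B i → offspring phenotypes: 1/4 O, 1/4 A, 1/4 B, 1/4 AB.
So P(type AB) = 1/4.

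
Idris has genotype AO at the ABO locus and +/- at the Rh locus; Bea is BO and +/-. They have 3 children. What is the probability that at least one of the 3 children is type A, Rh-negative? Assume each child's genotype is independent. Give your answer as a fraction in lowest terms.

721/4096

ABO cross AO × BO → 1/4 O, 1/4 A, 1/4 B, 1/4 AB.
Rh cross +/- × +/- → 3/4 Rh+, 1/4 Rh-; so P(type A, Rh-negative) = 1/4 × 1/4 = 1/16 per child.
P(none) = (15/16)^3 = 3375/4096; P(at least one) = 1 − 3375/4096 = 721/4096.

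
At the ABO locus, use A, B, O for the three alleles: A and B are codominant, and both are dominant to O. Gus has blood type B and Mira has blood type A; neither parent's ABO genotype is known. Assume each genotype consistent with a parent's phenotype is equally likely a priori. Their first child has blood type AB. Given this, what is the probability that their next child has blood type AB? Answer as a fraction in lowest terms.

25/36

Possible genotypes: Gus ∈ {BB, BO}; Mira ∈ {AA, AO}.
Weight each parental genotype pair by prior × P(type-AB child):
  BB × AA: posterior weight 4/9; P(next child type AB) = 1.
  BB × AO: posterior weight 2/9; P(next child type AB) = 1/2.
  BO × AA: posterior weight 2/9; P(next child type AB) = 1/2.
  BO × AO: posterior weight 1/9; P(next child type AB) = 1/4.
Weighted sum = 25/36.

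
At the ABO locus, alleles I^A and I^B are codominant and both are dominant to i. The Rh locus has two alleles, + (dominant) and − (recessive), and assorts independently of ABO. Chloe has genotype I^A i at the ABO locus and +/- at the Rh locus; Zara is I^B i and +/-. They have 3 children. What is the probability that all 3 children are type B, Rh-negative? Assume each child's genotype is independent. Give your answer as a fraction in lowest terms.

ABO cross I^A i × I^B i → 1/4 O, 1/4 A, 1/4 B, 1/4 AB.
Rh cross +/- × +/- → 3/4 Rh+, 1/4 Rh-; so P(type B, Rh-negative) = 1/4 × 1/4 = 1/16 per child.
All 3 independent: (1/16)^3 = 1/4096.

1/4096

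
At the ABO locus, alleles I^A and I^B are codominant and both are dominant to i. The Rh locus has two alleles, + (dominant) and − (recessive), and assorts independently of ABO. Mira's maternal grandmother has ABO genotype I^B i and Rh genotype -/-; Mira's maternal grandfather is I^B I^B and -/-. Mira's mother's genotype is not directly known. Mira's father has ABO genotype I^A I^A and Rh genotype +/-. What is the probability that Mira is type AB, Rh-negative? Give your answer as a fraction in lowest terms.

Mira's mother's ABO genotype from I^B i × I^B I^B: 1/2 I^B I^B, 1/2 I^B i.
Crossing each possibility with the father I^A I^A and summing P(type AB): 1/2·1 + 1/2·1/2 = 3/4.
Similarly for Rh via the mother's Rh distribution: P(Rh-) = 1/2.
Independent loci: 3/4 × 1/2 = 3/8.

3/8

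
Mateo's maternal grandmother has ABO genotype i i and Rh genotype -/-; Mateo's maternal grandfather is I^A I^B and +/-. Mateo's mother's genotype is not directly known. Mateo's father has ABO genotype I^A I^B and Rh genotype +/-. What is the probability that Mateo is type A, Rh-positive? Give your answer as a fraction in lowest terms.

Mateo's mother's ABO genotype from i i × I^A I^B: 1/2 I^A i, 1/2 I^B i.
Crossing each possibility with the father I^A I^B and summing P(type A): 1/2·1/2 + 1/2·1/4 = 3/8.
Similarly for Rh via the mother's Rh distribution: P(Rh+) = 5/8.
Independent loci: 3/8 × 5/8 = 15/64.

15/64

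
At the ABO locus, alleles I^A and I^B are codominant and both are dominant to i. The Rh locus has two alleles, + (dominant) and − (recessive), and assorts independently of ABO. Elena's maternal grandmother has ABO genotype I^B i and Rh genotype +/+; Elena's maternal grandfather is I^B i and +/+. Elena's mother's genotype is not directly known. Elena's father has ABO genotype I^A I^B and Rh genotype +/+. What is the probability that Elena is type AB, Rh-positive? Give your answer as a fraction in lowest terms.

1/4

Elena's mother's ABO genotype from I^B i × I^B i: 1/4 I^B I^B, 1/2 I^B i, 1/4 i i.
Crossing each possibility with the father I^A I^B and summing P(type AB): 1/4·1/2 + 1/2·1/4 + 1/4·0 = 1/4.
Similarly for Rh via the mother's Rh distribution: P(Rh+) = 1.
Independent loci: 1/4 × 1 = 1/4.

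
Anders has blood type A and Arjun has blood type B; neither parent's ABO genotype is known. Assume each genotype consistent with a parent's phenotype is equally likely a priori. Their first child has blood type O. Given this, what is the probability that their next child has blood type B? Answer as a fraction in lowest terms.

Possible genotypes: Anders ∈ {I^A I^A, I^A i}; Arjun ∈ {I^B I^B, I^B i}.
Weight each parental genotype pair by prior × P(type-O child):
  I^A i × I^B i: posterior weight 1; P(next child type B) = 1/4.
Weighted sum = 1/4.

1/4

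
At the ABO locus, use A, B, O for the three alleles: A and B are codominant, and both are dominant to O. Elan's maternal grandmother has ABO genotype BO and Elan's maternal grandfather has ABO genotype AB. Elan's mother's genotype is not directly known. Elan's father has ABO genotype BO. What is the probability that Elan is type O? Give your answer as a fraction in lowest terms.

1/8

Elan's mother's ABO genotype from BO × AB: 1/4 AB, 1/4 AO, 1/4 BB, 1/4 BO.
Crossing each possibility with the father BO and summing P(type O): 1/4·0 + 1/4·1/4 + 1/4·0 + 1/4·1/4 = 1/8.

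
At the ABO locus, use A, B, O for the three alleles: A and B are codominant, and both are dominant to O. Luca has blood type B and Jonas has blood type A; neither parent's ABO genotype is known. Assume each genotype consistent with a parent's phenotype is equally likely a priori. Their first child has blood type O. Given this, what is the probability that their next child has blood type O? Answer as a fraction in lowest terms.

Possible genotypes: Luca ∈ {BB, BO}; Jonas ∈ {AA, AO}.
Weight each parental genotype pair by prior × P(type-O child):
  BO × AO: posterior weight 1; P(next child type O) = 1/4.
Weighted sum = 1/4.

1/4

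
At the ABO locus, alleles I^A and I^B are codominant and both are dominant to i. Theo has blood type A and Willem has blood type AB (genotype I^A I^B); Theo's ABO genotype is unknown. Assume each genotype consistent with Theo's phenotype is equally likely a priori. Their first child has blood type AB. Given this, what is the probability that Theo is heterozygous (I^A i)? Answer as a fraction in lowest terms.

Possible genotypes: Theo ∈ {I^A I^A, I^A i}; Willem ∈ {I^A I^B}.
Weight each parental genotype pair by prior × P(type-AB child):
  I^A I^A × I^A I^B: posterior weight 2/3.
  I^A i × I^A I^B: posterior weight 1/3.
Sum the posterior weight over pairs where Theo is I^A i: 1/3.

1/3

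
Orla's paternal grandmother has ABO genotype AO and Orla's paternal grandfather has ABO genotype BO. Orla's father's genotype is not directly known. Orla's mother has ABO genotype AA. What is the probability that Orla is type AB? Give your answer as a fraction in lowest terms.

1/4

Orla's father's ABO genotype from AO × BO: 1/4 AB, 1/4 AO, 1/4 BO, 1/4 OO.
Crossing each possibility with the mother AA and summing P(type AB): 1/4·1/2 + 1/4·0 + 1/4·1/2 + 1/4·0 = 1/4.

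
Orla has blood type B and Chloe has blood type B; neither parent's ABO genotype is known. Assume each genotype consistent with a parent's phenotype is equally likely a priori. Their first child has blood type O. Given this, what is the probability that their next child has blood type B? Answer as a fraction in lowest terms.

Possible genotypes: Orla ∈ {I^B I^B, I^B i}; Chloe ∈ {I^B I^B, I^B i}.
Weight each parental genotype pair by prior × P(type-O child):
  I^B i × I^B i: posterior weight 1; P(next child type B) = 3/4.
Weighted sum = 3/4.

3/4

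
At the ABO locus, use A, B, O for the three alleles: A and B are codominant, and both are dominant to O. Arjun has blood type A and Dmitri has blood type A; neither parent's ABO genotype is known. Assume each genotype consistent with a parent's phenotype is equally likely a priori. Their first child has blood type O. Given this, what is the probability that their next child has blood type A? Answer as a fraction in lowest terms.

3/4

Possible genotypes: Arjun ∈ {AA, AO}; Dmitri ∈ {AA, AO}.
Weight each parental genotype pair by prior × P(type-O child):
  AO × AO: posterior weight 1; P(next child type A) = 3/4.
Weighted sum = 3/4.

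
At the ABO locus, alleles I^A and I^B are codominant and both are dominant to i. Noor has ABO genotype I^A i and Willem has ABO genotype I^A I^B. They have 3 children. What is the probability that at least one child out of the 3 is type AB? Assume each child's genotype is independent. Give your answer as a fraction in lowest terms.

ABO cross I^A i × I^A I^B → 1/2 A, 1/4 B, 1/4 AB.
So P(type AB) = 1/4 per child.
P(none) = (3/4)^3 = 27/64; P(at least one) = 1 − 27/64 = 37/64.

37/64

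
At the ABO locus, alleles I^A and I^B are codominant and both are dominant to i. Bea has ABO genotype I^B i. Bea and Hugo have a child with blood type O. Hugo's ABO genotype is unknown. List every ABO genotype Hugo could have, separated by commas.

For each candidate genotype of Hugo, check whether crossing it with I^B i can produce every observed child phenotype.
  I^A I^A → possible child types {A, AB} ✗
  I^A I^B → possible child types {A, B, AB} ✗
  I^A i → possible child types {O, A, B, AB} ✓
  I^B I^B → possible child types {B} ✗
  I^B i → possible child types {O, B} ✓
  i i → possible child types {O, B} ✓

I^A i, I^B i, i i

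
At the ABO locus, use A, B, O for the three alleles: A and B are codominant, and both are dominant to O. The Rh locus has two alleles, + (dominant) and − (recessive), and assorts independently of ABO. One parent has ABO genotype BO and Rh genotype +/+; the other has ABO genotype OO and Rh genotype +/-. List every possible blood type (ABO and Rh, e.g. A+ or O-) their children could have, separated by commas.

O+, B+

Gametes from BO × OO give offspring ABO genotypes BO, OO, i.e. phenotypes O, B.
Rh cross +/+ × +/- → phenotypes Rh+.
Combining independently: O+, B+.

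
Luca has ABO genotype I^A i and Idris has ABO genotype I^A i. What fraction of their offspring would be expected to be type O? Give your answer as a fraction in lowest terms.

1/4

ABO cross I^A i × I^A i → offspring phenotypes: 1/4 O, 3/4 A.
So P(type O) = 1/4.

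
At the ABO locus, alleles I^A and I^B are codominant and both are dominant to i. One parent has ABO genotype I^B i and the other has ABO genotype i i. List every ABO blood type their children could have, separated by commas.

Gametes from I^B i × i i give offspring ABO genotypes I^B i, i i, i.e. phenotypes O, B.

O, B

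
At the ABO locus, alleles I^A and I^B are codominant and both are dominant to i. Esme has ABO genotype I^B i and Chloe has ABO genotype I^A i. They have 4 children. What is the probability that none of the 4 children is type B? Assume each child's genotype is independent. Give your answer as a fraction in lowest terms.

ABO cross I^B i × I^A i → 1/4 O, 1/4 A, 1/4 B, 1/4 AB.
So P(type B) = 1/4 per child.
P(not type B) = 3/4 for one child; (3/4)^4 = 81/256.

81/256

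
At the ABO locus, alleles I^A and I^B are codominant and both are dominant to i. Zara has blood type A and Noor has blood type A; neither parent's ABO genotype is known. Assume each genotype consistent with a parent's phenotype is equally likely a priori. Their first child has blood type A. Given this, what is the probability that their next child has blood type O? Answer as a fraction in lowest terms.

Possible genotypes: Zara ∈ {I^A I^A, I^A i}; Noor ∈ {I^A I^A, I^A i}.
Weight each parental genotype pair by prior × P(type-A child):
  I^A I^A × I^A I^A: posterior weight 4/15; P(next child type O) = 0.
  I^A I^A × I^A i: posterior weight 4/15; P(next child type O) = 0.
  I^A i × I^A I^A: posterior weight 4/15; P(next child type O) = 0.
  I^A i × I^A i: posterior weight 1/5; P(next child type O) = 1/4.
Weighted sum = 1/20.

1/20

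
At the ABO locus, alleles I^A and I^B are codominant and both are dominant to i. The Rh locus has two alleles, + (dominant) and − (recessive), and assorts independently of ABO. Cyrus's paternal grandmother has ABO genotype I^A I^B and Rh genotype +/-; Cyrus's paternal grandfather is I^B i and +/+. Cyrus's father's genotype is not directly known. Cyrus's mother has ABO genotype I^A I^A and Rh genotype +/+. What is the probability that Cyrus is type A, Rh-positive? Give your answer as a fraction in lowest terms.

Cyrus's father's ABO genotype from I^A I^B × I^B i: 1/4 I^A I^B, 1/4 I^A i, 1/4 I^B I^B, 1/4 I^B i.
Crossing each possibility with the mother I^A I^A and summing P(type A): 1/4·1/2 + 1/4·1 + 1/4·0 + 1/4·1/2 = 1/2.
Similarly for Rh via the father's Rh distribution: P(Rh+) = 1.
Independent loci: 1/2 × 1 = 1/2.

1/2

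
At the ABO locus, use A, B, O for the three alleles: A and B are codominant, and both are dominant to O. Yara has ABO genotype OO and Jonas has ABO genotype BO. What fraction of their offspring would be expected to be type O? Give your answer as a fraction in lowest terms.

1/2

ABO cross OO × BO → offspring phenotypes: 1/2 O, 1/2 B.
So P(type O) = 1/2.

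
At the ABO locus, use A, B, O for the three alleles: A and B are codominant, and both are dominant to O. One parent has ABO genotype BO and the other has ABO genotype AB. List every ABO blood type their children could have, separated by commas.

Gametes from BO × AB give offspring ABO genotypes AB, AO, BB, BO, i.e. phenotypes A, B, AB.

A, B, AB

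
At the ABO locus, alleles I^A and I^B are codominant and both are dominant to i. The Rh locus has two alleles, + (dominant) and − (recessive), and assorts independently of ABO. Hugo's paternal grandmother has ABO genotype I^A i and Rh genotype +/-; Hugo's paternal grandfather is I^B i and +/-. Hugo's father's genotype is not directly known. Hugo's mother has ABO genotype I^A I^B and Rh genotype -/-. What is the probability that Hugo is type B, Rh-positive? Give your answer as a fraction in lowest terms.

3/16

Hugo's father's ABO genotype from I^A i × I^B i: 1/4 I^A I^B, 1/4 I^A i, 1/4 I^B i, 1/4 i i.
Crossing each possibility with the mother I^A I^B and summing P(type B): 1/4·1/4 + 1/4·1/4 + 1/4·1/2 + 1/4·1/2 = 3/8.
Similarly for Rh via the father's Rh distribution: P(Rh+) = 1/2.
Independent loci: 3/8 × 1/2 = 3/16.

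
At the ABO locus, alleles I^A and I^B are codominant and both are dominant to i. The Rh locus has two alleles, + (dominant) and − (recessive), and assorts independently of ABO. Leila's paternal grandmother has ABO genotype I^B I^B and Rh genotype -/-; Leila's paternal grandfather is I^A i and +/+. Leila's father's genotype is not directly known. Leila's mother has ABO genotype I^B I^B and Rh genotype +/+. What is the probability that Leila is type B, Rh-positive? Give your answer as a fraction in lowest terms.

Leila's father's ABO genotype from I^B I^B × I^A i: 1/2 I^A I^B, 1/2 I^B i.
Crossing each possibility with the mother I^B I^B and summing P(type B): 1/2·1/2 + 1/2·1 = 3/4.
Similarly for Rh via the father's Rh distribution: P(Rh+) = 1.
Independent loci: 3/4 × 1 = 3/4.

3/4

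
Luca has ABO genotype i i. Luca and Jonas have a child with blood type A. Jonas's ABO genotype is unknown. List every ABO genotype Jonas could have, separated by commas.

I^A I^A, I^A I^B, I^A i

For each candidate genotype of Jonas, check whether crossing it with i i can produce every observed child phenotype.
  I^A I^A → possible child types {A} ✓
  I^A I^B → possible child types {A, B} ✓
  I^A i → possible child types {O, A} ✓
  I^B I^B → possible child types {B} ✗
  I^B i → possible child types {O, B} ✗
  i i → possible child types {O} ✗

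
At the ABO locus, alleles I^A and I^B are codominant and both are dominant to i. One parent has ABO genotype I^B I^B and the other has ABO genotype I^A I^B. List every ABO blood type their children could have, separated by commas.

B, AB

Gametes from I^B I^B × I^A I^B give offspring ABO genotypes I^A I^B, I^B I^B, i.e. phenotypes B, AB.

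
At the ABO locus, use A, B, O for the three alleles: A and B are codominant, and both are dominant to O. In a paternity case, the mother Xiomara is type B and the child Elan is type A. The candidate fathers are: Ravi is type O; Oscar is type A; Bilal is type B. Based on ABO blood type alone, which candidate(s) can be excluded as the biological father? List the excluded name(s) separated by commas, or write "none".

A candidate is excluded only if no genotype consistent with his phenotype could produce a type A child with a type B mother.
Ravi (type O): no genotype consistent with that phenotype can produce a type-A child with a type-B mother.
Bilal (type B): no genotype consistent with that phenotype can produce a type-A child with a type-B mother.

Ravi, Bilal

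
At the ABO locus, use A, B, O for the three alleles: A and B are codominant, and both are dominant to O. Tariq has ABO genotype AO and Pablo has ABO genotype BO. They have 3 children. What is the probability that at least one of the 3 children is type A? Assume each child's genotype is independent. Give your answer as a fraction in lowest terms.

37/64

ABO cross AO × BO → 1/4 O, 1/4 A, 1/4 B, 1/4 AB.
So P(type A) = 1/4 per child.
P(none) = (3/4)^3 = 27/64; P(at least one) = 1 − 27/64 = 37/64.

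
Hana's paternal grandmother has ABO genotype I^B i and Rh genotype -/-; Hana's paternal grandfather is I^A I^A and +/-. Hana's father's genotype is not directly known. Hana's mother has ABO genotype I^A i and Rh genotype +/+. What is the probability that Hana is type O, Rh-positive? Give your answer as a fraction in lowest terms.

Hana's father's ABO genotype from I^B i × I^A I^A: 1/2 I^A I^B, 1/2 I^A i.
Crossing each possibility with the mother I^A i and summing P(type O): 1/2·0 + 1/2·1/4 = 1/8.
Similarly for Rh via the father's Rh distribution: P(Rh+) = 1.
Independent loci: 1/8 × 1 = 1/8.

1/8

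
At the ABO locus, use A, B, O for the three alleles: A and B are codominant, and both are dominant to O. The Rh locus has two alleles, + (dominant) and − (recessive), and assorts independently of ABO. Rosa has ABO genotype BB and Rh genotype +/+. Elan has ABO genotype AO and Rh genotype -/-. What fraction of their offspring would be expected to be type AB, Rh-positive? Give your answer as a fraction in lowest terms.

ABO cross BB × AO → offspring phenotypes: 1/2 B, 1/2 AB.
Rh cross +/+ × -/- → 1 Rh+.
Independent loci: P(type AB, Rh-positive) = 1/2 × 1 = 1/2.

1/2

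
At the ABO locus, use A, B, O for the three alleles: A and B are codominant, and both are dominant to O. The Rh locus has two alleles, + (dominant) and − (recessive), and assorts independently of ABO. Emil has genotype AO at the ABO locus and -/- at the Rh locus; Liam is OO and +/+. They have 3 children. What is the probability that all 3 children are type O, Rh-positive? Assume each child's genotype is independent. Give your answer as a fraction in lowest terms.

ABO cross AO × OO → 1/2 O, 1/2 A.
Rh cross -/- × +/+ → 1 Rh+; so P(type O, Rh-positive) = 1/2 × 1 = 1/2 per child.
All 3 independent: (1/2)^3 = 1/8.

1/8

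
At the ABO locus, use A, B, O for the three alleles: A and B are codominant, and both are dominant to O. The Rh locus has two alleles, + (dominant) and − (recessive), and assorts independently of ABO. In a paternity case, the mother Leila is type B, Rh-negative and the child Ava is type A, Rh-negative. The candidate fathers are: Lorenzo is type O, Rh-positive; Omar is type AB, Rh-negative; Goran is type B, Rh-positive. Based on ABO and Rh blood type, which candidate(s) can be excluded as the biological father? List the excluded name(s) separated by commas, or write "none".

Lorenzo, Goran

A candidate is excluded only if no genotype consistent with his phenotype could produce a type A, Rh-negative child with a type B, Rh-negative mother.
Lorenzo (type O, Rh+): no genotype consistent with that phenotype can produce a type-A Rh- child with a type-B mother.
Goran (type B, Rh+): no genotype consistent with that phenotype can produce a type-A Rh- child with a type-B mother.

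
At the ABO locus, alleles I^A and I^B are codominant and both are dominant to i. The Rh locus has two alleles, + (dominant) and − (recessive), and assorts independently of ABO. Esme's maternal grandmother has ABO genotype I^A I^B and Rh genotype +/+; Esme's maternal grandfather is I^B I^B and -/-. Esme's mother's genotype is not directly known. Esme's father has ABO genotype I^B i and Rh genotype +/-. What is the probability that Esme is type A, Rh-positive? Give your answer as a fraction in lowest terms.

3/32

Esme's mother's ABO genotype from I^A I^B × I^B I^B: 1/2 I^A I^B, 1/2 I^B I^B.
Crossing each possibility with the father I^B i and summing P(type A): 1/2·1/4 + 1/2·0 = 1/8.
Similarly for Rh via the mother's Rh distribution: P(Rh+) = 3/4.
Independent loci: 1/8 × 3/4 = 3/32.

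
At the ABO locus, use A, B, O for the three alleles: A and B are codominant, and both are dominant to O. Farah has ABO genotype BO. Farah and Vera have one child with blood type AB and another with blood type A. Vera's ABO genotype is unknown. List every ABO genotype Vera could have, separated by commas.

AA, AB, AO

For each candidate genotype of Vera, check whether crossing it with BO can produce every observed child phenotype.
  AA → possible child types {A, AB} ✓
  AB → possible child types {A, B, AB} ✓
  AO → possible child types {O, A, B, AB} ✓
  BB → possible child types {B} ✗
  BO → possible child types {O, B} ✗
  OO → possible child types {O, B} ✗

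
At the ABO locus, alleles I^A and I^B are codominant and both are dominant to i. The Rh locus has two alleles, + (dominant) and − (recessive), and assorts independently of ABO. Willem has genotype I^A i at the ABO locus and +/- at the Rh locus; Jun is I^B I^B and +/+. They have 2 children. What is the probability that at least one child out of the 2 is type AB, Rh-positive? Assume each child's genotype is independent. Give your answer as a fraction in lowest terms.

ABO cross I^A i × I^B I^B → 1/2 B, 1/2 AB.
Rh cross +/- × +/+ → 1 Rh+; so P(type AB, Rh-positive) = 1/2 × 1 = 1/2 per child.
P(none) = (1/2)^2 = 1/4; P(at least one) = 1 − 1/4 = 3/4.

3/4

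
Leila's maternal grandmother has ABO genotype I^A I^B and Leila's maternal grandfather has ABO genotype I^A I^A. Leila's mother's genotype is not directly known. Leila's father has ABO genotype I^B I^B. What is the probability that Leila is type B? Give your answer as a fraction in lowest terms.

Leila's mother's ABO genotype from I^A I^B × I^A I^A: 1/2 I^A I^A, 1/2 I^A I^B.
Crossing each possibility with the father I^B I^B and summing P(type B): 1/2·0 + 1/2·1/2 = 1/4.

1/4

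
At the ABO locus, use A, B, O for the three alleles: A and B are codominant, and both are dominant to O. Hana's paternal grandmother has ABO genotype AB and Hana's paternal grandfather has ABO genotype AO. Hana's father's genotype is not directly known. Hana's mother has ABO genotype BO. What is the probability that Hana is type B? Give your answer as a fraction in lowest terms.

Hana's father's ABO genotype from AB × AO: 1/4 AA, 1/4 AB, 1/4 AO, 1/4 BO.
Crossing each possibility with the mother BO and summing P(type B): 1/4·0 + 1/4·1/2 + 1/4·1/4 + 1/4·3/4 = 3/8.

3/8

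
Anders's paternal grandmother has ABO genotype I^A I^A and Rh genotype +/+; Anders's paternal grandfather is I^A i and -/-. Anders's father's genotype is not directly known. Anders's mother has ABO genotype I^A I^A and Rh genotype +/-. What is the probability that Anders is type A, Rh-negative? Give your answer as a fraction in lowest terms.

Anders's father's ABO genotype from I^A I^A × I^A i: 1/2 I^A I^A, 1/2 I^A i.
Crossing each possibility with the mother I^A I^A and summing P(type A): 1/2·1 + 1/2·1 = 1.
Similarly for Rh via the father's Rh distribution: P(Rh-) = 1/4.
Independent loci: 1 × 1/4 = 1/4.

1/4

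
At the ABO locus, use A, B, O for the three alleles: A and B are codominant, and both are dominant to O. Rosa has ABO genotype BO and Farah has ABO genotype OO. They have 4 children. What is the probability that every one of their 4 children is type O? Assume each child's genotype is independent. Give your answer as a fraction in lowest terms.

1/16

ABO cross BO × OO → 1/2 O, 1/2 B.
So P(type O) = 1/2 per child.
All 4 independent: (1/2)^4 = 1/16.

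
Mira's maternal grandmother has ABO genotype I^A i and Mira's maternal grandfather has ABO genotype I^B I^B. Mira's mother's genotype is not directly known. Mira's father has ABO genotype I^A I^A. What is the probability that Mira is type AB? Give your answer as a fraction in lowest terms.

1/2

Mira's mother's ABO genotype from I^A i × I^B I^B: 1/2 I^A I^B, 1/2 I^B i.
Crossing each possibility with the father I^A I^A and summing P(type AB): 1/2·1/2 + 1/2·1/2 = 1/2.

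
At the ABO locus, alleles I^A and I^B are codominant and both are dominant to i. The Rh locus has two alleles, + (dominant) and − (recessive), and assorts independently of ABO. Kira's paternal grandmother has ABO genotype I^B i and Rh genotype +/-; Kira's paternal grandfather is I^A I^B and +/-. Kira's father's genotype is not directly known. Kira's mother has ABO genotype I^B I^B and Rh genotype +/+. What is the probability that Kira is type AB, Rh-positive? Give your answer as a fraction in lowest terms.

Kira's father's ABO genotype from I^B i × I^A I^B: 1/4 I^A I^B, 1/4 I^A i, 1/4 I^B I^B, 1/4 I^B i.
Crossing each possibility with the mother I^B I^B and summing P(type AB): 1/4·1/2 + 1/4·1/2 + 1/4·0 + 1/4·0 = 1/4.
Similarly for Rh via the father's Rh distribution: P(Rh+) = 1.
Independent loci: 1/4 × 1 = 1/4.

1/4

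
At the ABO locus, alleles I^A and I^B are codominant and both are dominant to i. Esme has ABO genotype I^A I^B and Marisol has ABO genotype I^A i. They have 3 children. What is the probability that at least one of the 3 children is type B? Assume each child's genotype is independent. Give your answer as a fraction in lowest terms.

ABO cross I^A I^B × I^A i → 1/2 A, 1/4 B, 1/4 AB.
So P(type B) = 1/4 per child.
P(none) = (3/4)^3 = 27/64; P(at least one) = 1 − 27/64 = 37/64.

37/64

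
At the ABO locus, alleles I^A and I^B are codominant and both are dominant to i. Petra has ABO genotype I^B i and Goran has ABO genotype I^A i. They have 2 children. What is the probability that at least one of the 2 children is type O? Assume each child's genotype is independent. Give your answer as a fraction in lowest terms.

7/16

ABO cross I^B i × I^A i → 1/4 O, 1/4 A, 1/4 B, 1/4 AB.
So P(type O) = 1/4 per child.
P(none) = (3/4)^2 = 9/16; P(at least one) = 1 − 9/16 = 7/16.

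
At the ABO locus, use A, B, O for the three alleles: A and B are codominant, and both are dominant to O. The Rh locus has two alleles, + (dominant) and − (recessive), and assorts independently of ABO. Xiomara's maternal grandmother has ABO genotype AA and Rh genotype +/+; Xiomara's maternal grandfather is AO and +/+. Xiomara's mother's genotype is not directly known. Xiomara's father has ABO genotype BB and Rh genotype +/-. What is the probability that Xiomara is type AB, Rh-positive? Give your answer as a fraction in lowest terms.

Xiomara's mother's ABO genotype from AA × AO: 1/2 AA, 1/2 AO.
Crossing each possibility with the father BB and summing P(type AB): 1/2·1 + 1/2·1/2 = 3/4.
Similarly for Rh via the mother's Rh distribution: P(Rh+) = 1.
Independent loci: 3/4 × 1 = 3/4.

3/4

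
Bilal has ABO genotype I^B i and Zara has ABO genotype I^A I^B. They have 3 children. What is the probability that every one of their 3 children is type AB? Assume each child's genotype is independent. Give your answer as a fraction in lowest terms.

ABO cross I^B i × I^A I^B → 1/4 A, 1/2 B, 1/4 AB.
So P(type AB) = 1/4 per child.
All 3 independent: (1/4)^3 = 1/64.

1/64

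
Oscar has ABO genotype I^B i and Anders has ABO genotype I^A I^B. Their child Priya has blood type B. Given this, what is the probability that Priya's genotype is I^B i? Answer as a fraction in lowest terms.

1/2

Cross I^B i × I^A I^B → 1/4 I^A I^B, 1/4 I^A i, 1/4 I^B I^B, 1/4 I^B i.
Type-B genotypes among offspring: I^B I^B (1/4), I^B i (1/4); total 1/2.
P(I^B i | type B) = (1/4) / (1/2) = 1/2.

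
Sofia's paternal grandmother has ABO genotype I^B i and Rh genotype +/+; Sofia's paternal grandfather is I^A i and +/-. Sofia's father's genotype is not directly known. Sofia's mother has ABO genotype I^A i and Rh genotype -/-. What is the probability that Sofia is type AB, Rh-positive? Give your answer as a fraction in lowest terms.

Sofia's father's ABO genotype from I^B i × I^A i: 1/4 I^A I^B, 1/4 I^A i, 1/4 I^B i, 1/4 i i.
Crossing each possibility with the mother I^A i and summing P(type AB): 1/4·1/4 + 1/4·0 + 1/4·1/4 + 1/4·0 = 1/8.
Similarly for Rh via the father's Rh distribution: P(Rh+) = 3/4.
Independent loci: 1/8 × 3/4 = 3/32.

3/32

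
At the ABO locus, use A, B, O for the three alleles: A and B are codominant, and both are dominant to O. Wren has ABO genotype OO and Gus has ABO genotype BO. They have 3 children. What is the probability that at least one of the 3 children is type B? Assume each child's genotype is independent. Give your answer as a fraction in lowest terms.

ABO cross OO × BO → 1/2 O, 1/2 B.
So P(type B) = 1/2 per child.
P(none) = (1/2)^3 = 1/8; P(at least one) = 1 − 1/8 = 7/8.

7/8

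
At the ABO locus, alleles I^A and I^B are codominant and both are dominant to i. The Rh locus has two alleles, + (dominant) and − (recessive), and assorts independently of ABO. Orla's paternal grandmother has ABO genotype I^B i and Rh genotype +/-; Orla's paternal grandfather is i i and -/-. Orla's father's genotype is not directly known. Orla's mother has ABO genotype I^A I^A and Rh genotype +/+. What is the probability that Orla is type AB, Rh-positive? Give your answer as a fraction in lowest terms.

Orla's father's ABO genotype from I^B i × i i: 1/2 I^B i, 1/2 i i.
Crossing each possibility with the mother I^A I^A and summing P(type AB): 1/2·1/2 + 1/2·0 = 1/4.
Similarly for Rh via the father's Rh distribution: P(Rh+) = 1.
Independent loci: 1/4 × 1 = 1/4.

1/4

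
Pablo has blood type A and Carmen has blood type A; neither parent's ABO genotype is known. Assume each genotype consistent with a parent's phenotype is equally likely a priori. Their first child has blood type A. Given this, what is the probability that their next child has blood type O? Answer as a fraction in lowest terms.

Possible genotypes: Pablo ∈ {AA, AO}; Carmen ∈ {AA, AO}.
Weight each parental genotype pair by prior × P(type-A child):
  AA × AA: posterior weight 4/15; P(next child type O) = 0.
  AA × AO: posterior weight 4/15; P(next child type O) = 0.
  AO × AA: posterior weight 4/15; P(next child type O) = 0.
  AO × AO: posterior weight 1/5; P(next child type O) = 1/4.
Weighted sum = 1/20.

1/20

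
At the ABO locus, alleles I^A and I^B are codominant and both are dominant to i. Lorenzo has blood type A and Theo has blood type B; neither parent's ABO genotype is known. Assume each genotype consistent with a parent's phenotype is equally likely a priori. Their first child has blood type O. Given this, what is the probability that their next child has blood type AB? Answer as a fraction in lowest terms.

1/4

Possible genotypes: Lorenzo ∈ {I^A I^A, I^A i}; Theo ∈ {I^B I^B, I^B i}.
Weight each parental genotype pair by prior × P(type-O child):
  I^A i × I^B i: posterior weight 1; P(next child type AB) = 1/4.
Weighted sum = 1/4.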